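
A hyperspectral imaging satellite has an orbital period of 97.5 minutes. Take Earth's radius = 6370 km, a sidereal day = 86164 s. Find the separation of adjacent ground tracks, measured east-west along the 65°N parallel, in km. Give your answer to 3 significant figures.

1150 km

T = 97.5 min = 5850.0 s.
Node shift per orbit = (5850.0/86164) × 360° = 24.44°.
Equatorial spacing = 24.44 × 111.2 km/° = 2717 km.
At 65° latitude, spacing = 2717 × cos(65°) = 1148 km.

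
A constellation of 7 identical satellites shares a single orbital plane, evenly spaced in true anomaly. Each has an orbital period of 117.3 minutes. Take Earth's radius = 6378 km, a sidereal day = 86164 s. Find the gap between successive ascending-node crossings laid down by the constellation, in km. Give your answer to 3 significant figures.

T = 117.3 min = 7038.0 s.
Single-satellite node shift = (7038.0/86164) × 360° = 29.41°.
With 7 satellites evenly phased, successive equator crossings are 29.41/7 = 4.201° apart.
That is 4.201 × 111.3 = 468 km at the equator.

468 km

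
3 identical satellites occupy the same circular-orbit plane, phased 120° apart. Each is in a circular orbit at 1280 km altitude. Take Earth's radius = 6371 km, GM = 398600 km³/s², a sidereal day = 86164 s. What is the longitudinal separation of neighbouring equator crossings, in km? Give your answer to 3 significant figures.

Semi-major axis a = 6371 + 1280 = 7651 km. Period T = 2π√(a³/μ) = 2π√(7651³/398600) = 6660.2 s = 111.00 min.
Single-satellite node shift = (6660.2/86164) × 360° = 27.83°.
With 3 satellites evenly phased, successive equator crossings are 27.83/3 = 9.276° apart.
That is 9.276 × 111.2 = 1031 km at the equator.

1030 km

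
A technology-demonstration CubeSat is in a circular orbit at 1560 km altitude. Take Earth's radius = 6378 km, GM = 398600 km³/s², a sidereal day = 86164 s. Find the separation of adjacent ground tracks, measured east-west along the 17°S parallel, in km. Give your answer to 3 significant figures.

3130 km

Semi-major axis a = 6378 + 1560 = 7938 km. Period T = 2π√(a³/μ) = 2π√(7938³/398600) = 7038.5 s = 117.31 min.
Node shift per orbit = (7038.5/86164) × 360° = 29.41°.
Equatorial spacing = 29.41 × 111.3 km/° = 3274 km.
At 17° latitude, spacing = 3274 × cos(17°) = 3130 km.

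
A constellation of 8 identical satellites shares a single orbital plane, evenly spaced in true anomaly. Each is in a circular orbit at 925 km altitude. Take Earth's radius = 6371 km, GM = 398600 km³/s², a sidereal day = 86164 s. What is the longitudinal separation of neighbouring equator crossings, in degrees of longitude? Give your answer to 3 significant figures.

3.24°

Semi-major axis a = 6371 + 925 = 7296 km. Period T = 2π√(a³/μ) = 2π√(7296³/398600) = 6202.1 s = 103.37 min.
Single-satellite node shift = (6202.1/86164) × 360° = 25.91°.
With 8 satellites evenly phased, successive equator crossings are 25.91/8 = 3.239° apart.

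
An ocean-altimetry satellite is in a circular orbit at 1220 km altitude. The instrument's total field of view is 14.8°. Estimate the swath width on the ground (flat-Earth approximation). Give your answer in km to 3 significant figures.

317 km

Half-angle = 14.8°/2 = 7.4°.
Swath width ≈ 2h·tan(θ/2) = 2 × 1220 × tan(7.4°) = 316.9 km.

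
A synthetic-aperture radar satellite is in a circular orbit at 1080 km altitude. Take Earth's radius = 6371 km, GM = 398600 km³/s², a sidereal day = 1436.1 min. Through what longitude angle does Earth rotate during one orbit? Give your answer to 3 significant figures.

Semi-major axis a = 6371 + 1080 = 7451 km. Period T = 2π√(a³/μ) = 2π√(7451³/398600) = 6400.8 s = 106.68 min.
During one orbit Earth rotates (6400.8 / 86166) × 360° = 26.74°.

26.7°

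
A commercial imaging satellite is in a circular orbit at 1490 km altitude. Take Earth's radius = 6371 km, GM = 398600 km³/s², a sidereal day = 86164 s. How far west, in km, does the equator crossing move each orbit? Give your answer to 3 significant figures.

3220 km

Semi-major axis a = 6371 + 1490 = 7861 km. Period T = 2π√(a³/μ) = 2π√(7861³/398600) = 6936.3 s = 115.61 min.
During one orbit Earth rotates (6936.3 / 86164) × 360° = 28.98°.
At the equator that is 28.98° × (2π·6371/360) km/° = 28.98 × 111.2 = 3222 km.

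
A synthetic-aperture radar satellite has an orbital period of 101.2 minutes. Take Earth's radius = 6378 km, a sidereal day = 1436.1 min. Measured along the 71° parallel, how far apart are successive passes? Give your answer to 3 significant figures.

T = 101.2 min = 6072.0 s.
Node shift per orbit = (6072.0/86166) × 360° = 25.37°.
Equatorial spacing = 25.37 × 111.3 km/° = 2824 km.
At 71° latitude, spacing = 2824 × cos(71°) = 919 km.

919 km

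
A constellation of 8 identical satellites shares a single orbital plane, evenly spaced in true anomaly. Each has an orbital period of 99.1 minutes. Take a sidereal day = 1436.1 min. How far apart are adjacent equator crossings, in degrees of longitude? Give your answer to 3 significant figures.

3.11°

T = 99.1 min = 5946.0 s.
Single-satellite node shift = (5946.0/86166) × 360° = 24.84°.
With 8 satellites evenly phased, successive equator crossings are 24.84/8 = 3.105° apart.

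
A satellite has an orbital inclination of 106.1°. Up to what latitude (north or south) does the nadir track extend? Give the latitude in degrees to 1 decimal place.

Retrograde orbit: the ground track reaches ±(180° − i) = ±(180 − 106.1) = ±73.9°.

73.9°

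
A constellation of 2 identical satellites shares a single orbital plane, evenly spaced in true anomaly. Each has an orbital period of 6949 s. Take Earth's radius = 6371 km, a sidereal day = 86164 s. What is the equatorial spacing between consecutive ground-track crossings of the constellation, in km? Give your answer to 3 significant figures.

Single-satellite node shift = (6949.0/86164) × 360° = 29.03°.
With 2 satellites evenly phased, successive equator crossings are 29.03/2 = 14.517° apart.
That is 14.517 × 111.2 = 1614 km at the equator.

1610 km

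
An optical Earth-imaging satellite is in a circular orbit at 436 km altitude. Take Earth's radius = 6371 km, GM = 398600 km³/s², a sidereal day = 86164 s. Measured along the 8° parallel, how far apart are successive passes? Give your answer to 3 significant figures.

Semi-major axis a = 6371 + 436 = 6807 km. Period T = 2π√(a³/μ) = 2π√(6807³/398600) = 5589.1 s = 93.15 min.
Node shift per orbit = (5589.1/86164) × 360° = 23.35°.
Equatorial spacing = 23.35 × 111.2 km/° = 2597 km.
At 8° latitude, spacing = 2597 × cos(8°) = 2571 km.

2570 km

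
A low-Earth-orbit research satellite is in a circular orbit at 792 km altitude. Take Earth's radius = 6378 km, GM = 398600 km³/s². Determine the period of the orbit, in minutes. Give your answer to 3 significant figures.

Semi-major axis a = 6378 + 792 = 7170 km. Period T = 2π√(a³/μ) = 2π√(7170³/398600) = 6042.1 s = 100.70 min.

101 min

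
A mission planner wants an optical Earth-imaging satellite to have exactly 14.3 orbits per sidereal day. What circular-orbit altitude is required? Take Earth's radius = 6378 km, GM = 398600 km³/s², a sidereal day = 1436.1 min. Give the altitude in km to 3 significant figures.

Required period T = 86166 / 14.3 = 6025.6 s.
From T = 2π√(a³/μ): a = (μ T²/4π²)^(1/3) = (398600 × 6025.6² / 4π²)^(1/3) = 7157 km.
Altitude h = a − R = 7157 − 6378 = 779 km.

779 km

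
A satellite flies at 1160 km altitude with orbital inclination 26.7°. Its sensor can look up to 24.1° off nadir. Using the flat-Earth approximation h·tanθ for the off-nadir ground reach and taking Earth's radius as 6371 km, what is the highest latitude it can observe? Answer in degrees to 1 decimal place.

31.4°

For a prograde orbit the ground track reaches latitude ±i = ±26.7°.
Sensor half-swath on the ground ≈ 1160·tan(24.1°) = 519 km = 4.67° of latitude.
Maximum observable latitude ≈ 26.7 + 4.67 = 31.4°.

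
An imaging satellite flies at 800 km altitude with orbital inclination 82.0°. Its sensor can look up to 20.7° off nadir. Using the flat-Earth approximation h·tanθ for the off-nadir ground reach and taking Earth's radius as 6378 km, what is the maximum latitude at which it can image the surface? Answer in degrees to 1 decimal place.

For a prograde orbit the ground track reaches latitude ±i = ±82.0°.
Sensor half-swath on the ground ≈ 800·tan(20.7°) = 302 km = 2.72° of latitude.
Maximum observable latitude ≈ 82.0 + 2.72 = 84.7°.

84.7°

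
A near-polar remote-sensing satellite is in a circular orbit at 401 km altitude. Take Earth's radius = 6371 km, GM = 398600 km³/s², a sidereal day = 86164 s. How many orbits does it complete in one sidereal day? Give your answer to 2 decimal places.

15.54

Semi-major axis a = 6371 + 401 = 6772 km. Period T = 2π√(a³/μ) = 2π√(6772³/398600) = 5546.1 s = 92.43 min.
Orbits per sidereal day = 86164 / 5546.1 = 15.536.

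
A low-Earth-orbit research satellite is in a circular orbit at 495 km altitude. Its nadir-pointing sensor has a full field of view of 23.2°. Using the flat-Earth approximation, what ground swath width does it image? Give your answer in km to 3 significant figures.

Half-angle = 23.2°/2 = 11.6°.
Swath width ≈ 2h·tan(θ/2) = 2 × 495 × tan(11.6°) = 203.2 km.

203 km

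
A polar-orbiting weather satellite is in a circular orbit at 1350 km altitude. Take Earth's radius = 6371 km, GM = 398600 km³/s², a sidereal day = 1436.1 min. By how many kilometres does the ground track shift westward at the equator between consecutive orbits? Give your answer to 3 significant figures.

Semi-major axis a = 6371 + 1350 = 7721 km. Period T = 2π√(a³/μ) = 2π√(7721³/398600) = 6751.8 s = 112.53 min.
During one orbit Earth rotates (6751.8 / 86166) × 360° = 28.21°.
At the equator that is 28.21° × (2π·6371/360) km/° = 28.21 × 111.2 = 3137 km.

3140 km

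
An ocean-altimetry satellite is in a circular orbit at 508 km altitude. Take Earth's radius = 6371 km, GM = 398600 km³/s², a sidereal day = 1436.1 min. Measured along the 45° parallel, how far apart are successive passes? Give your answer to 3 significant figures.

1870 km

Semi-major axis a = 6371 + 508 = 6879 km. Period T = 2π√(a³/μ) = 2π√(6879³/398600) = 5678.0 s = 94.63 min.
Node shift per orbit = (5678.0/86166) × 360° = 23.72°.
Equatorial spacing = 23.72 × 111.2 km/° = 2638 km.
At 45° latitude, spacing = 2638 × cos(45°) = 1865 km.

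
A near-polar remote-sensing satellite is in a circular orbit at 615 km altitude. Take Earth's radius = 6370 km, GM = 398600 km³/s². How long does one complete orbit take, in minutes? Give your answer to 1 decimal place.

96.8 min

Semi-major axis a = 6370 + 615 = 6985 km. Period T = 2π√(a³/μ) = 2π√(6985³/398600) = 5809.8 s = 96.83 min.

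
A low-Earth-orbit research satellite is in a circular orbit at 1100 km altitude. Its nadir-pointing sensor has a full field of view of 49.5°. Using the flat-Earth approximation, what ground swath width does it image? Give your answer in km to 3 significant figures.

1010 km

Half-angle = 49.5°/2 = 24.75°.
Swath width ≈ 2h·tan(θ/2) = 2 × 1100 × tan(24.75°) = 1014.2 km.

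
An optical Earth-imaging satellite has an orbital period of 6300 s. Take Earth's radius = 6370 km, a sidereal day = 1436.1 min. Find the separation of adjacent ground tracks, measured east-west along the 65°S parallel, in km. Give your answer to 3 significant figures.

Node shift per orbit = (6300.0/86166) × 360° = 26.32°.
Equatorial spacing = 26.32 × 111.2 km/° = 2926 km.
At 65° latitude, spacing = 2926 × cos(65°) = 1237 km.

1240 km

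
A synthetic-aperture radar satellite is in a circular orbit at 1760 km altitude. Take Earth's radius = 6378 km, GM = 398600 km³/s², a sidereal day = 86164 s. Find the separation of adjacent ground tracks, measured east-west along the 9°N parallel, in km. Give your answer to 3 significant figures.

Semi-major axis a = 6378 + 1760 = 8138 km. Period T = 2π√(a³/μ) = 2π√(8138³/398600) = 7306.1 s = 121.77 min.
Node shift per orbit = (7306.1/86164) × 360° = 30.53°.
Equatorial spacing = 30.53 × 111.3 km/° = 3398 km.
At 9° latitude, spacing = 3398 × cos(9°) = 3356 km.

3360 km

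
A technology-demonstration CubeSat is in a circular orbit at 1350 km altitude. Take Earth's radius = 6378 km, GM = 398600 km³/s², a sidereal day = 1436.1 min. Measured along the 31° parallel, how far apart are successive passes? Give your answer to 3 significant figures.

Semi-major axis a = 6378 + 1350 = 7728 km. Period T = 2π√(a³/μ) = 2π√(7728³/398600) = 6761.0 s = 112.68 min.
Node shift per orbit = (6761.0/86166) × 360° = 28.25°.
Equatorial spacing = 28.25 × 111.3 km/° = 3144 km.
At 31° latitude, spacing = 3144 × cos(31°) = 2695 km.

2700 km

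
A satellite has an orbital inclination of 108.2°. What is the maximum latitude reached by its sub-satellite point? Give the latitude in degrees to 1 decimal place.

71.8°

Retrograde orbit: the ground track reaches ±(180° − i) = ±(180 − 108.2) = ±71.8°.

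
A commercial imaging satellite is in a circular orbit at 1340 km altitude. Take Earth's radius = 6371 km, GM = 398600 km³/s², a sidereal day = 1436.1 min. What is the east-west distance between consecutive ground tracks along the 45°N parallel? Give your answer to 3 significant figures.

Semi-major axis a = 6371 + 1340 = 7711 km. Period T = 2π√(a³/μ) = 2π√(7711³/398600) = 6738.7 s = 112.31 min.
Node shift per orbit = (6738.7/86166) × 360° = 28.15°.
Equatorial spacing = 28.15 × 111.2 km/° = 3131 km.
At 45° latitude, spacing = 3131 × cos(45°) = 2214 km.

2210 km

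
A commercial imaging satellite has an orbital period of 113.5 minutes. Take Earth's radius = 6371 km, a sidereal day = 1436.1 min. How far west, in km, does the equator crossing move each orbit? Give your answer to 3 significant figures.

T = 113.5 min = 6810.0 s.
During one orbit Earth rotates (6810.0 / 86166) × 360° = 28.45°.
At the equator that is 28.45° × (2π·6371/360) km/° = 28.45 × 111.2 = 3164 km.

3160 km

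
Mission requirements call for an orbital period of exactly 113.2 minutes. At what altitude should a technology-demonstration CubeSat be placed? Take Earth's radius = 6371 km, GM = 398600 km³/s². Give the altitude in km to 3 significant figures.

T = 113.2 min = 6792.0 s.
From T = 2π√(a³/μ): a = (μ T²/4π²)^(1/3) = (398600 × 6792.0² / 4π²)^(1/3) = 7752 km.
Altitude h = a − R = 7752 − 6371 = 1381 km.

1380 km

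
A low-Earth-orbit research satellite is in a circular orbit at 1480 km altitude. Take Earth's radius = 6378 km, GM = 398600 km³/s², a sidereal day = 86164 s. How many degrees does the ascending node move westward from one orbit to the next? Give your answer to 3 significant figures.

Semi-major axis a = 6378 + 1480 = 7858 km. Period T = 2π√(a³/μ) = 2π√(7858³/398600) = 6932.3 s = 115.54 min.
During one orbit Earth rotates (6932.3 / 86164) × 360° = 28.96°.

29.0°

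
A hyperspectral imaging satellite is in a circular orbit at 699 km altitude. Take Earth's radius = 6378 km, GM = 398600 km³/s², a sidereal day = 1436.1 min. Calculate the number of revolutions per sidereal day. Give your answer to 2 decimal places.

Semi-major axis a = 6378 + 699 = 7077 km. Period T = 2π√(a³/μ) = 2π√(7077³/398600) = 5925.0 s = 98.75 min.
Orbits per sidereal day = 86166 / 5925.0 = 14.543.

14.54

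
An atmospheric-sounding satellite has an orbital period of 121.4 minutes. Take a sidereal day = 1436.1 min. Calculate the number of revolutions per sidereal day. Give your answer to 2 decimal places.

T = 121.4 min = 7284.0 s.
Orbits per sidereal day = 86166 / 7284.0 = 11.829.

11.83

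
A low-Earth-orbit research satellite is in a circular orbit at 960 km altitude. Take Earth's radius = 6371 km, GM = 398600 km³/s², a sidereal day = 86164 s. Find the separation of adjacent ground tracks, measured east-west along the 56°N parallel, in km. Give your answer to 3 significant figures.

Semi-major axis a = 6371 + 960 = 7331 km. Period T = 2π√(a³/μ) = 2π√(7331³/398600) = 6246.8 s = 104.11 min.
Node shift per orbit = (6246.8/86164) × 360° = 26.10°.
Equatorial spacing = 26.10 × 111.2 km/° = 2902 km.
At 56° latitude, spacing = 2902 × cos(56°) = 1623 km.

1620 km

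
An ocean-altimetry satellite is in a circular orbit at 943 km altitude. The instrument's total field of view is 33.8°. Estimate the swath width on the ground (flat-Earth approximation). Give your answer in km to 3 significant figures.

Half-angle = 33.8°/2 = 16.9°.
Swath width ≈ 2h·tan(θ/2) = 2 × 943 × tan(16.9°) = 573.0 km.

573 km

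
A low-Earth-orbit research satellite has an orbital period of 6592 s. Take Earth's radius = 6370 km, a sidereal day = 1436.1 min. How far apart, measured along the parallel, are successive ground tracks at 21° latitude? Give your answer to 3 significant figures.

2860 km

Node shift per orbit = (6592.0/86166) × 360° = 27.54°.
Equatorial spacing = 27.54 × 111.2 km/° = 3062 km.
At 21° latitude, spacing = 3062 × cos(21°) = 2859 km.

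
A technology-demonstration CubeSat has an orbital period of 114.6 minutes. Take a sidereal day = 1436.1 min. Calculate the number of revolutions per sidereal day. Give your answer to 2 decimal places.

T = 114.6 min = 6876.0 s.
Orbits per sidereal day = 86166 / 6876.0 = 12.531.

12.53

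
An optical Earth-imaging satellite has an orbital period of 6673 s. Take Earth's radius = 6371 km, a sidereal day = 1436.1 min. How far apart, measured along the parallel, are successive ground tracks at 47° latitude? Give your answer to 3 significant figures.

Node shift per orbit = (6673.0/86166) × 360° = 27.88°.
Equatorial spacing = 27.88 × 111.2 km/° = 3100 km.
At 47° latitude, spacing = 3100 × cos(47°) = 2114 km.

2110 km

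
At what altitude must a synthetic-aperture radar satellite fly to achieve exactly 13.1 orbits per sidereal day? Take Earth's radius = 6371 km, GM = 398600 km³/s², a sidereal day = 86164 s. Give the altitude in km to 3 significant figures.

1220 km

Required period T = 86164 / 13.1 = 6577.4 s.
From T = 2π√(a³/μ): a = (μ T²/4π²)^(1/3) = (398600 × 6577.4² / 4π²)^(1/3) = 7587 km.
Altitude h = a − R = 7587 − 6371 = 1216 km.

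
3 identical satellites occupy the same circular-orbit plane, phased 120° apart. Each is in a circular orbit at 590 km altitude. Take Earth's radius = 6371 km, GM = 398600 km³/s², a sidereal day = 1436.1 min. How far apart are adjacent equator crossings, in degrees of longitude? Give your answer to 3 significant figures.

Semi-major axis a = 6371 + 590 = 6961 km. Period T = 2π√(a³/μ) = 2π√(6961³/398600) = 5779.9 s = 96.33 min.
Single-satellite node shift = (5779.9/86166) × 360° = 24.15°.
With 3 satellites evenly phased, successive equator crossings are 24.15/3 = 8.049° apart.

8.05°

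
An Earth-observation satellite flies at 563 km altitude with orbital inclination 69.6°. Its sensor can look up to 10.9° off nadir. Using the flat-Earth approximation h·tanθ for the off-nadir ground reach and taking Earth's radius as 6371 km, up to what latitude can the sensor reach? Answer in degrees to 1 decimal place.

For a prograde orbit the ground track reaches latitude ±i = ±69.6°.
Sensor half-swath on the ground ≈ 563·tan(10.9°) = 108 km = 0.98° of latitude.
Maximum observable latitude ≈ 69.6 + 0.98 = 70.6°.

70.6°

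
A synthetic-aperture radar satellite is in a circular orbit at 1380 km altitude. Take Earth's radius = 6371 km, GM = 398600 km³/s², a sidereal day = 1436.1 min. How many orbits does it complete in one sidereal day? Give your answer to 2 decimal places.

12.69

Semi-major axis a = 6371 + 1380 = 7751 km. Period T = 2π√(a³/μ) = 2π√(7751³/398600) = 6791.2 s = 113.19 min.
Orbits per sidereal day = 86166 / 6791.2 = 12.688.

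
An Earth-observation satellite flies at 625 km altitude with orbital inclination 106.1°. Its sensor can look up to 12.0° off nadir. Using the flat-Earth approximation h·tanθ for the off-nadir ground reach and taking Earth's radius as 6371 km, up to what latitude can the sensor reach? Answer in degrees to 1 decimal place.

75.1°

Retrograde orbit: the ground track reaches ±(180° − i) = ±(180 − 106.1) = ±73.9°.
Sensor half-swath on the ground ≈ 625·tan(12.0°) = 133 km = 1.19° of latitude.
Maximum observable latitude ≈ 73.9 + 1.19 = 75.1°.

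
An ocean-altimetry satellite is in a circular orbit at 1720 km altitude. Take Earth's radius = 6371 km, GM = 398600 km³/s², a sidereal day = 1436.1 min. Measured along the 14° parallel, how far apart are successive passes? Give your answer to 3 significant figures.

3260 km

Semi-major axis a = 6371 + 1720 = 8091 km. Period T = 2π√(a³/μ) = 2π√(8091³/398600) = 7242.9 s = 120.72 min.
Node shift per orbit = (7242.9/86166) × 360° = 30.26°.
Equatorial spacing = 30.26 × 111.2 km/° = 3365 km.
At 14° latitude, spacing = 3365 × cos(14°) = 3265 km.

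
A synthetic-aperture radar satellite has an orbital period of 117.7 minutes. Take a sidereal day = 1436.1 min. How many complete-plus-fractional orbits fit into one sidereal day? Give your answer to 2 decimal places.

12.20

T = 117.7 min = 7062.0 s.
Orbits per sidereal day = 86166 / 7062.0 = 12.201.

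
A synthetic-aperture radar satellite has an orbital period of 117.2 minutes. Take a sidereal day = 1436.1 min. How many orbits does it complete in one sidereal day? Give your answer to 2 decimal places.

T = 117.2 min = 7032.0 s.
Orbits per sidereal day = 86166 / 7032.0 = 12.253.

12.25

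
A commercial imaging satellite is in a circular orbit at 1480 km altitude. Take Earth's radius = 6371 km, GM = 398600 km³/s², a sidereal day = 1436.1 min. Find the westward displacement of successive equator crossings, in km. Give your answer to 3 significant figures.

Semi-major axis a = 6371 + 1480 = 7851 km. Period T = 2π√(a³/μ) = 2π√(7851³/398600) = 6923.1 s = 115.38 min.
During one orbit Earth rotates (6923.1 / 86166) × 360° = 28.92°.
At the equator that is 28.92° × (2π·6371/360) km/° = 28.92 × 111.2 = 3216 km.

3220 km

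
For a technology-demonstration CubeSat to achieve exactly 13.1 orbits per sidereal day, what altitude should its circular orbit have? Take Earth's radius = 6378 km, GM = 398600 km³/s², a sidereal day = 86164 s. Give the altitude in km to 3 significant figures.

1210 km

Required period T = 86164 / 13.1 = 6577.4 s.
From T = 2π√(a³/μ): a = (μ T²/4π²)^(1/3) = (398600 × 6577.4² / 4π²)^(1/3) = 7587 km.
Altitude h = a − R = 7587 − 6378 = 1209 km.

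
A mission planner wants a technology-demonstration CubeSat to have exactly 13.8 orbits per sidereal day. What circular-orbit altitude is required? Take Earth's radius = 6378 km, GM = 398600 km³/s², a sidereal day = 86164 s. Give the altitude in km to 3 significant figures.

951 km

Required period T = 86164 / 13.8 = 6243.8 s.
From T = 2π√(a³/μ): a = (μ T²/4π²)^(1/3) = (398600 × 6243.8² / 4π²)^(1/3) = 7329 km.
Altitude h = a − R = 7329 − 6378 = 951 km.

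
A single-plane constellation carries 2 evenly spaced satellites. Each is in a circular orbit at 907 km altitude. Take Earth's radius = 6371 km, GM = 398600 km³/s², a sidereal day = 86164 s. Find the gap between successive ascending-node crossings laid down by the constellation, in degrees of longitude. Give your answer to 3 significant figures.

Semi-major axis a = 6371 + 907 = 7278 km. Period T = 2π√(a³/μ) = 2π√(7278³/398600) = 6179.2 s = 102.99 min.
Single-satellite node shift = (6179.2/86164) × 360° = 25.82°.
With 2 satellites evenly phased, successive equator crossings are 25.82/2 = 12.909° apart.

12.9°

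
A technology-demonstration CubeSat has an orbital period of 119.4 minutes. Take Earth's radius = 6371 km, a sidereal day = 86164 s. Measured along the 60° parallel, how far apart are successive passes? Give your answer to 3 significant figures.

1660 km

T = 119.4 min = 7164.0 s.
Node shift per orbit = (7164.0/86164) × 360° = 29.93°.
Equatorial spacing = 29.93 × 111.2 km/° = 3328 km.
At 60° latitude, spacing = 3328 × cos(60°) = 1664 km.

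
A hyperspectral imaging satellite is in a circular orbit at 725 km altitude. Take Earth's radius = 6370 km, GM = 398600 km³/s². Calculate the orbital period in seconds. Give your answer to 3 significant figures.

Semi-major axis a = 6370 + 725 = 7095 km. Period T = 2π√(a³/μ) = 2π√(7095³/398600) = 5947.6 s = 99.13 min.

5950 seconds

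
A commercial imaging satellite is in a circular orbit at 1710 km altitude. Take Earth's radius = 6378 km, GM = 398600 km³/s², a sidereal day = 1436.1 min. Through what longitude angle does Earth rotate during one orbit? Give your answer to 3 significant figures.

30.2°

Semi-major axis a = 6378 + 1710 = 8088 km. Period T = 2π√(a³/μ) = 2π√(8088³/398600) = 7238.9 s = 120.65 min.
During one orbit Earth rotates (7238.9 / 86166) × 360° = 30.24°.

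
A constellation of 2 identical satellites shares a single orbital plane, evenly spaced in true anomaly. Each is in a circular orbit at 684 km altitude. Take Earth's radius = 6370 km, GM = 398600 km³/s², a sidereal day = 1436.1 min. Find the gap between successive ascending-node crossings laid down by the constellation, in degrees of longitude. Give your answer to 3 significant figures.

12.3°

Semi-major axis a = 6370 + 684 = 7054 km. Period T = 2π√(a³/μ) = 2π√(7054³/398600) = 5896.1 s = 98.27 min.
Single-satellite node shift = (5896.1/86166) × 360° = 24.63°.
With 2 satellites evenly phased, successive equator crossings are 24.63/2 = 12.317° apart.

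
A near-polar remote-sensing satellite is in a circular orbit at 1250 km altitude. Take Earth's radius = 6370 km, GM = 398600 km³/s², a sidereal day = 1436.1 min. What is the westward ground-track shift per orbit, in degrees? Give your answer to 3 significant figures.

Semi-major axis a = 6370 + 1250 = 7620 km. Period T = 2π√(a³/μ) = 2π√(7620³/398600) = 6619.8 s = 110.33 min.
During one orbit Earth rotates (6619.8 / 86166) × 360° = 27.66°.

27.7°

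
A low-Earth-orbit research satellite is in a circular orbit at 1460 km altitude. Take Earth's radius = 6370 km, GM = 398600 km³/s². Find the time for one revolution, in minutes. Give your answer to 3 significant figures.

Semi-major axis a = 6370 + 1460 = 7830 km. Period T = 2π√(a³/μ) = 2π√(7830³/398600) = 6895.3 s = 114.92 min.

115 min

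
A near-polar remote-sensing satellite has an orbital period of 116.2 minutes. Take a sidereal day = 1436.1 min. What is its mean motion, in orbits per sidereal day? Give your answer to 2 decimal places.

T = 116.2 min = 6972.0 s.
Orbits per sidereal day = 86166 / 6972.0 = 12.359.

12.36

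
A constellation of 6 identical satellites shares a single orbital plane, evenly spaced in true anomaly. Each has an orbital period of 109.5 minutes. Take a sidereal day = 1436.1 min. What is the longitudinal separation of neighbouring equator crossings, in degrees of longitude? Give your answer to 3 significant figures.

4.57°

T = 109.5 min = 6570.0 s.
Single-satellite node shift = (6570.0/86166) × 360° = 27.45°.
With 6 satellites evenly phased, successive equator crossings are 27.45/6 = 4.575° apart.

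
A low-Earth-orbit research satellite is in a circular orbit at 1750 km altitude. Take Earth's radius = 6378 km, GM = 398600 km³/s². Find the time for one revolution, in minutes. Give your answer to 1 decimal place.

121.5 min

Semi-major axis a = 6378 + 1750 = 8128 km. Period T = 2π√(a³/μ) = 2π√(8128³/398600) = 7292.7 s = 121.54 min.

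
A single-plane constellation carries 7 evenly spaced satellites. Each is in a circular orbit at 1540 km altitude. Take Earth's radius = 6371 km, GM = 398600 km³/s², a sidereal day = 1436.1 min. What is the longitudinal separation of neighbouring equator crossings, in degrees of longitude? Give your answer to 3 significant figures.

Semi-major axis a = 6371 + 1540 = 7911 km. Period T = 2π√(a³/μ) = 2π√(7911³/398600) = 7002.6 s = 116.71 min.
Single-satellite node shift = (7002.6/86166) × 360° = 29.26°.
With 7 satellites evenly phased, successive equator crossings are 29.26/7 = 4.180° apart.

4.18°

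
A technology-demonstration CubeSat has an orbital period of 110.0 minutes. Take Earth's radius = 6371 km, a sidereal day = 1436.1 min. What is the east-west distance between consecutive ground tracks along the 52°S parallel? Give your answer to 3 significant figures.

T = 110.0 min = 6600.0 s.
Node shift per orbit = (6600.0/86166) × 360° = 27.57°.
Equatorial spacing = 27.57 × 111.2 km/° = 3066 km.
At 52° latitude, spacing = 3066 × cos(52°) = 1888 km.

1890 km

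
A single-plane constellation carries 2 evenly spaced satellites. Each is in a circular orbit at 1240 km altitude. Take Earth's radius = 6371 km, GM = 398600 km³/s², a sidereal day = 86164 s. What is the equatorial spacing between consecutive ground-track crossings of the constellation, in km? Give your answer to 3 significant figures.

Semi-major axis a = 6371 + 1240 = 7611 km. Period T = 2π√(a³/μ) = 2π√(7611³/398600) = 6608.1 s = 110.13 min.
Single-satellite node shift = (6608.1/86164) × 360° = 27.61°.
With 2 satellites evenly phased, successive equator crossings are 27.61/2 = 13.804° apart.
That is 13.804 × 111.2 = 1535 km at the equator.

1530 km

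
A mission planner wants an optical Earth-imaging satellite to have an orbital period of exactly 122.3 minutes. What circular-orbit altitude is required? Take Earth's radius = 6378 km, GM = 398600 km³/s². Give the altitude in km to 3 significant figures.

T = 122.3 min = 7338.0 s.
From T = 2π√(a³/μ): a = (μ T²/4π²)^(1/3) = (398600 × 7338.0² / 4π²)^(1/3) = 8162 km.
Altitude h = a − R = 8162 − 6378 = 1784 km.

1780 km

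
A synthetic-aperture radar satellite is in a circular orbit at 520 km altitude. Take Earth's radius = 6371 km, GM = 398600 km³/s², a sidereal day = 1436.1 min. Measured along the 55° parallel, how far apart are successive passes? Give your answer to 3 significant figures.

1520 km

Semi-major axis a = 6371 + 520 = 6891 km. Period T = 2π√(a³/μ) = 2π√(6891³/398600) = 5692.9 s = 94.88 min.
Node shift per orbit = (5692.9/86166) × 360° = 23.78°.
Equatorial spacing = 23.78 × 111.2 km/° = 2645 km.
At 55° latitude, spacing = 2645 × cos(55°) = 1517 km.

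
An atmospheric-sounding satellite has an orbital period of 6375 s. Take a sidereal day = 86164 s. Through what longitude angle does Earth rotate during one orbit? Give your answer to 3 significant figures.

During one orbit Earth rotates (6375.0 / 86164) × 360° = 26.64°.

26.6°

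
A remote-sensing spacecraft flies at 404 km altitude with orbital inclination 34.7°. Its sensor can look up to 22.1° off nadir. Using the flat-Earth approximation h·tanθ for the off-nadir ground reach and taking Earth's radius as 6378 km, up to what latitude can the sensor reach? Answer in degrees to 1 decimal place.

36.2°

For a prograde orbit the ground track reaches latitude ±i = ±34.7°.
Sensor half-swath on the ground ≈ 404·tan(22.1°) = 164 km = 1.47° of latitude.
Maximum observable latitude ≈ 34.7 + 1.47 = 36.2°.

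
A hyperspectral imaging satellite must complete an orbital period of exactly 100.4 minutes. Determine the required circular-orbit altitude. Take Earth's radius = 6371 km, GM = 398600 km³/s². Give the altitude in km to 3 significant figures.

785 km

T = 100.4 min = 6024.0 s.
From T = 2π√(a³/μ): a = (μ T²/4π²)^(1/3) = (398600 × 6024.0² / 4π²)^(1/3) = 7156 km.
Altitude h = a − R = 7156 − 6371 = 785 km.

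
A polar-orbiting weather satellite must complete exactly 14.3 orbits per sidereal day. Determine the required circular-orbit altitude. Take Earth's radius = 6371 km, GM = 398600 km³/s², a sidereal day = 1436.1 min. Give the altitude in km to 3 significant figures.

Required period T = 86166 / 14.3 = 6025.6 s.
From T = 2π√(a³/μ): a = (μ T²/4π²)^(1/3) = (398600 × 6025.6² / 4π²)^(1/3) = 7157 km.
Altitude h = a − R = 7157 − 6371 = 786 km.

786 km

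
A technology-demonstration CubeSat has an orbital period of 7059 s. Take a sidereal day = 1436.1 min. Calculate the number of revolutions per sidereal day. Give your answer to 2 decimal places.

12.21

Orbits per sidereal day = 86166 / 7059.0 = 12.207.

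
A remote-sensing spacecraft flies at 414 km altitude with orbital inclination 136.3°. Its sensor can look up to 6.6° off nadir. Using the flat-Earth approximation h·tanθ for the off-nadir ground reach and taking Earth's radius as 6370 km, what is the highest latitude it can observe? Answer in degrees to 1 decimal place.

Retrograde orbit: the ground track reaches ±(180° − i) = ±(180 − 136.3) = ±43.7°.
Sensor half-swath on the ground ≈ 414·tan(6.6°) = 48 km = 0.43° of latitude.
Maximum observable latitude ≈ 43.7 + 0.43 = 44.1°.

44.1°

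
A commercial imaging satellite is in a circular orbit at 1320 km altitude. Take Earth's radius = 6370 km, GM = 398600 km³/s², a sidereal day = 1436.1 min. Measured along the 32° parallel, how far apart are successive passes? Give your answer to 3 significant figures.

2640 km

Semi-major axis a = 6370 + 1320 = 7690 km. Period T = 2π√(a³/μ) = 2π√(7690³/398600) = 6711.2 s = 111.85 min.
Node shift per orbit = (6711.2/86166) × 360° = 28.04°.
Equatorial spacing = 28.04 × 111.2 km/° = 3117 km.
At 32° latitude, spacing = 3117 × cos(32°) = 2644 km.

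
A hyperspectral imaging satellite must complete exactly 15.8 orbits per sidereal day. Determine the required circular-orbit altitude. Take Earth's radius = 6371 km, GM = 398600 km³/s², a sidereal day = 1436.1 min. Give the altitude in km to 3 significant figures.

325 km

Required period T = 86166 / 15.8 = 5453.5 s.
From T = 2π√(a³/μ): a = (μ T²/4π²)^(1/3) = (398600 × 5453.5² / 4π²)^(1/3) = 6696 km.
Altitude h = a − R = 6696 − 6371 = 325 km.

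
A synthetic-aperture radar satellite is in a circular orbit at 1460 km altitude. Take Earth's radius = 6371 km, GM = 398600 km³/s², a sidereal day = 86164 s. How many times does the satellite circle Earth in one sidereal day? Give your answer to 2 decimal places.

Semi-major axis a = 6371 + 1460 = 7831 km. Period T = 2π√(a³/μ) = 2π√(7831³/398600) = 6896.6 s = 114.94 min.
Orbits per sidereal day = 86164 / 6896.6 = 12.494.

12.49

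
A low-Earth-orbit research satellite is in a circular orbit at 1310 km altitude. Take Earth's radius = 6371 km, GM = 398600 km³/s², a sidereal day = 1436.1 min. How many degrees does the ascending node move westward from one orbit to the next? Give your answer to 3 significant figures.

Semi-major axis a = 6371 + 1310 = 7681 km. Period T = 2π√(a³/μ) = 2π√(7681³/398600) = 6699.4 s = 111.66 min.
During one orbit Earth rotates (6699.4 / 86166) × 360° = 27.99°.

28.0°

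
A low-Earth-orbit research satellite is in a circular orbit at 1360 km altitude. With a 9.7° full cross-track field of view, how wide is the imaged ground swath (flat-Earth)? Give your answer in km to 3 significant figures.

231 km

Half-angle = 9.7°/2 = 4.85°.
Swath width ≈ 2h·tan(θ/2) = 2 × 1360 × tan(4.85°) = 230.8 km.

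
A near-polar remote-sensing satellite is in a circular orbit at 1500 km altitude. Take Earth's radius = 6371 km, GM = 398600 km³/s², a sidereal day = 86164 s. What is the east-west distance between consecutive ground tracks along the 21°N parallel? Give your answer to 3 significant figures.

3010 km

Semi-major axis a = 6371 + 1500 = 7871 km. Period T = 2π√(a³/μ) = 2π√(7871³/398600) = 6949.5 s = 115.83 min.
Node shift per orbit = (6949.5/86164) × 360° = 29.04°.
Equatorial spacing = 29.04 × 111.2 km/° = 3229 km.
At 21° latitude, spacing = 3229 × cos(21°) = 3014 km.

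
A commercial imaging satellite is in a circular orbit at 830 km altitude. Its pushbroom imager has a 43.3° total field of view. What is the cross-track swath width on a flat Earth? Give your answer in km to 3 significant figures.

Half-angle = 43.3°/2 = 21.65°.
Swath width ≈ 2h·tan(θ/2) = 2 × 830 × tan(21.65°) = 658.9 km.

659 km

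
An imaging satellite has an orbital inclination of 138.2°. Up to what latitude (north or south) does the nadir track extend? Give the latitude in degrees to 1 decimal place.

Retrograde orbit: the ground track reaches ±(180° − i) = ±(180 − 138.2) = ±41.8°.

41.8°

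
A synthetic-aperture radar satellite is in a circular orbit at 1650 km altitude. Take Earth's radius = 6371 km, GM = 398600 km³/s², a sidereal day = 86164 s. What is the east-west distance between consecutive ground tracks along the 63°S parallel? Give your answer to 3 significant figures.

1510 km

Semi-major axis a = 6371 + 1650 = 8021 km. Period T = 2π√(a³/μ) = 2π√(8021³/398600) = 7149.1 s = 119.15 min.
Node shift per orbit = (7149.1/86164) × 360° = 29.87°.
Equatorial spacing = 29.87 × 111.2 km/° = 3321 km.
At 63° latitude, spacing = 3321 × cos(63°) = 1508 km.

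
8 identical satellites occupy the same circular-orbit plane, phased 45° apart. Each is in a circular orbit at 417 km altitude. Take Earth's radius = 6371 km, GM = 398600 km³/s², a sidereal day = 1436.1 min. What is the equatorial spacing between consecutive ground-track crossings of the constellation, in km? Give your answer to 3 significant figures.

Semi-major axis a = 6371 + 417 = 6788 km. Period T = 2π√(a³/μ) = 2π√(6788³/398600) = 5565.8 s = 92.76 min.
Single-satellite node shift = (5565.8/86166) × 360° = 23.25°.
With 8 satellites evenly phased, successive equator crossings are 23.25/8 = 2.907° apart.
That is 2.907 × 111.2 = 323 km at the equator.

323 km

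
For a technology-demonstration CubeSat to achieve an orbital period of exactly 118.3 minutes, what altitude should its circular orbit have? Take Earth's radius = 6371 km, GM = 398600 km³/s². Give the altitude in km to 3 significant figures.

1610 km

T = 118.3 min = 7098.0 s.
From T = 2π√(a³/μ): a = (μ T²/4π²)^(1/3) = (398600 × 7098.0² / 4π²)^(1/3) = 7983 km.
Altitude h = a − R = 7983 − 6371 = 1612 km.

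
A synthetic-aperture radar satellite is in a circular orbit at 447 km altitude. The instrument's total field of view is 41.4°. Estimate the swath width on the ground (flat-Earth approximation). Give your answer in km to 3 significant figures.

338 km

Half-angle = 41.4°/2 = 20.7°.
Swath width ≈ 2h·tan(θ/2) = 2 × 447 × tan(20.7°) = 337.8 km.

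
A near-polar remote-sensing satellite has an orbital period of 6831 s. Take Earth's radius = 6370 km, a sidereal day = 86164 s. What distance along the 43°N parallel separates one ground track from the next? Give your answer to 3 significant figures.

Node shift per orbit = (6831.0/86164) × 360° = 28.54°.
Equatorial spacing = 28.54 × 111.2 km/° = 3173 km.
At 43° latitude, spacing = 3173 × cos(43°) = 2321 km.

2320 km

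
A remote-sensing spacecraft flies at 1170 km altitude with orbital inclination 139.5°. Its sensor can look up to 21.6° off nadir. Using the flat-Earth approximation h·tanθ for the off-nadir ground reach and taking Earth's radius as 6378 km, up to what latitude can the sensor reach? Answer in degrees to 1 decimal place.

44.7°

Retrograde orbit: the ground track reaches ±(180° − i) = ±(180 − 139.5) = ±40.5°.
Sensor half-swath on the ground ≈ 1170·tan(21.6°) = 463 km = 4.16° of latitude.
Maximum observable latitude ≈ 40.5 + 4.16 = 44.7°.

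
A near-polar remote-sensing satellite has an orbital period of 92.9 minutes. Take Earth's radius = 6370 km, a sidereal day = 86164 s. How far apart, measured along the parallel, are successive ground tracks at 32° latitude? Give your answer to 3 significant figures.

2200 km

T = 92.9 min = 5574.0 s.
Node shift per orbit = (5574.0/86164) × 360° = 23.29°.
Equatorial spacing = 23.29 × 111.2 km/° = 2589 km.
At 32° latitude, spacing = 2589 × cos(32°) = 2196 km.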